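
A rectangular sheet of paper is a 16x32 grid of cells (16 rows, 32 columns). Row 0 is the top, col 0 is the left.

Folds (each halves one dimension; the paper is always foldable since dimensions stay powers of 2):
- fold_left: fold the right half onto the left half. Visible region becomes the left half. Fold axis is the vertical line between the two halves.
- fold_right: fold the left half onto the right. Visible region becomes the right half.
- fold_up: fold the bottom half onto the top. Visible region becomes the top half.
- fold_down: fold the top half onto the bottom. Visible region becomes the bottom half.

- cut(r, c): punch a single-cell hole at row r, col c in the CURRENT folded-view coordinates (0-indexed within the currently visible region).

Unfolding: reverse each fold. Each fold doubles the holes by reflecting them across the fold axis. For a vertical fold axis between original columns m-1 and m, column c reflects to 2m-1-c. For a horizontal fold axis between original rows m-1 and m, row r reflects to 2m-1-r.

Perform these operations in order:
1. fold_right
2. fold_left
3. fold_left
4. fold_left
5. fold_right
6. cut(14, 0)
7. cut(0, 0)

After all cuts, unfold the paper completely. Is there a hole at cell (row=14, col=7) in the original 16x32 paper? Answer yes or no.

Op 1 fold_right: fold axis v@16; visible region now rows[0,16) x cols[16,32) = 16x16
Op 2 fold_left: fold axis v@24; visible region now rows[0,16) x cols[16,24) = 16x8
Op 3 fold_left: fold axis v@20; visible region now rows[0,16) x cols[16,20) = 16x4
Op 4 fold_left: fold axis v@18; visible region now rows[0,16) x cols[16,18) = 16x2
Op 5 fold_right: fold axis v@17; visible region now rows[0,16) x cols[17,18) = 16x1
Op 6 cut(14, 0): punch at orig (14,17); cuts so far [(14, 17)]; region rows[0,16) x cols[17,18) = 16x1
Op 7 cut(0, 0): punch at orig (0,17); cuts so far [(0, 17), (14, 17)]; region rows[0,16) x cols[17,18) = 16x1
Unfold 1 (reflect across v@17): 4 holes -> [(0, 16), (0, 17), (14, 16), (14, 17)]
Unfold 2 (reflect across v@18): 8 holes -> [(0, 16), (0, 17), (0, 18), (0, 19), (14, 16), (14, 17), (14, 18), (14, 19)]
Unfold 3 (reflect across v@20): 16 holes -> [(0, 16), (0, 17), (0, 18), (0, 19), (0, 20), (0, 21), (0, 22), (0, 23), (14, 16), (14, 17), (14, 18), (14, 19), (14, 20), (14, 21), (14, 22), (14, 23)]
Unfold 4 (reflect across v@24): 32 holes -> [(0, 16), (0, 17), (0, 18), (0, 19), (0, 20), (0, 21), (0, 22), (0, 23), (0, 24), (0, 25), (0, 26), (0, 27), (0, 28), (0, 29), (0, 30), (0, 31), (14, 16), (14, 17), (14, 18), (14, 19), (14, 20), (14, 21), (14, 22), (14, 23), (14, 24), (14, 25), (14, 26), (14, 27), (14, 28), (14, 29), (14, 30), (14, 31)]
Unfold 5 (reflect across v@16): 64 holes -> [(0, 0), (0, 1), (0, 2), (0, 3), (0, 4), (0, 5), (0, 6), (0, 7), (0, 8), (0, 9), (0, 10), (0, 11), (0, 12), (0, 13), (0, 14), (0, 15), (0, 16), (0, 17), (0, 18), (0, 19), (0, 20), (0, 21), (0, 22), (0, 23), (0, 24), (0, 25), (0, 26), (0, 27), (0, 28), (0, 29), (0, 30), (0, 31), (14, 0), (14, 1), (14, 2), (14, 3), (14, 4), (14, 5), (14, 6), (14, 7), (14, 8), (14, 9), (14, 10), (14, 11), (14, 12), (14, 13), (14, 14), (14, 15), (14, 16), (14, 17), (14, 18), (14, 19), (14, 20), (14, 21), (14, 22), (14, 23), (14, 24), (14, 25), (14, 26), (14, 27), (14, 28), (14, 29), (14, 30), (14, 31)]
Holes: [(0, 0), (0, 1), (0, 2), (0, 3), (0, 4), (0, 5), (0, 6), (0, 7), (0, 8), (0, 9), (0, 10), (0, 11), (0, 12), (0, 13), (0, 14), (0, 15), (0, 16), (0, 17), (0, 18), (0, 19), (0, 20), (0, 21), (0, 22), (0, 23), (0, 24), (0, 25), (0, 26), (0, 27), (0, 28), (0, 29), (0, 30), (0, 31), (14, 0), (14, 1), (14, 2), (14, 3), (14, 4), (14, 5), (14, 6), (14, 7), (14, 8), (14, 9), (14, 10), (14, 11), (14, 12), (14, 13), (14, 14), (14, 15), (14, 16), (14, 17), (14, 18), (14, 19), (14, 20), (14, 21), (14, 22), (14, 23), (14, 24), (14, 25), (14, 26), (14, 27), (14, 28), (14, 29), (14, 30), (14, 31)]

Answer: yes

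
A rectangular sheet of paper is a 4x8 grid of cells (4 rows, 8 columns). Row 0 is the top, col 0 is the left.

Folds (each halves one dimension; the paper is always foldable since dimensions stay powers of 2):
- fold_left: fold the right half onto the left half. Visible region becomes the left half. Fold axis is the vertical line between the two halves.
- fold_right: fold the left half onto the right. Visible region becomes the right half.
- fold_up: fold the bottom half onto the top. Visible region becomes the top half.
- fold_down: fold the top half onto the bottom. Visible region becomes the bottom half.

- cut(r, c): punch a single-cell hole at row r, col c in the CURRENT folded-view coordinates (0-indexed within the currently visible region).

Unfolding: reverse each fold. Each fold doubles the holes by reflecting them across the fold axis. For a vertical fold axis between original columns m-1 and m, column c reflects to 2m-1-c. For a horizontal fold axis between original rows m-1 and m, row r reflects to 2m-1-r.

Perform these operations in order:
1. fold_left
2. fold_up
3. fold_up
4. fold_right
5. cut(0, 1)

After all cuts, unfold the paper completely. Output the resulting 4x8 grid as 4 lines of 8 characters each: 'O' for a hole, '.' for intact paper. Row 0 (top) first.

Answer: O..OO..O
O..OO..O
O..OO..O
O..OO..O

Derivation:
Op 1 fold_left: fold axis v@4; visible region now rows[0,4) x cols[0,4) = 4x4
Op 2 fold_up: fold axis h@2; visible region now rows[0,2) x cols[0,4) = 2x4
Op 3 fold_up: fold axis h@1; visible region now rows[0,1) x cols[0,4) = 1x4
Op 4 fold_right: fold axis v@2; visible region now rows[0,1) x cols[2,4) = 1x2
Op 5 cut(0, 1): punch at orig (0,3); cuts so far [(0, 3)]; region rows[0,1) x cols[2,4) = 1x2
Unfold 1 (reflect across v@2): 2 holes -> [(0, 0), (0, 3)]
Unfold 2 (reflect across h@1): 4 holes -> [(0, 0), (0, 3), (1, 0), (1, 3)]
Unfold 3 (reflect across h@2): 8 holes -> [(0, 0), (0, 3), (1, 0), (1, 3), (2, 0), (2, 3), (3, 0), (3, 3)]
Unfold 4 (reflect across v@4): 16 holes -> [(0, 0), (0, 3), (0, 4), (0, 7), (1, 0), (1, 3), (1, 4), (1, 7), (2, 0), (2, 3), (2, 4), (2, 7), (3, 0), (3, 3), (3, 4), (3, 7)]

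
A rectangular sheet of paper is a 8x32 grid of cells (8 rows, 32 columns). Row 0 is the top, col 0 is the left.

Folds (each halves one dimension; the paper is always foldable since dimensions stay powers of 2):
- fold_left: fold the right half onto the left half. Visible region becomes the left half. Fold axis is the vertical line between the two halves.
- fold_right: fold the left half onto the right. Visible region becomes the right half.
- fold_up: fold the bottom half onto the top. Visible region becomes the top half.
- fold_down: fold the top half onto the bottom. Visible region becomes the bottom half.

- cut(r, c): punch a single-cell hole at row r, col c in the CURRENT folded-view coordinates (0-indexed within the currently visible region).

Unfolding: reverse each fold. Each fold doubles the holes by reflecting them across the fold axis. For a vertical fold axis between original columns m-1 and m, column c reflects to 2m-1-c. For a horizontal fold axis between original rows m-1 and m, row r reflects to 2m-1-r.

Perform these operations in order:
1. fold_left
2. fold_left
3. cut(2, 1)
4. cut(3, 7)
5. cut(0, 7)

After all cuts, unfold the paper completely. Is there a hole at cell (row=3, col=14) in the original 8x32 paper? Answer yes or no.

Op 1 fold_left: fold axis v@16; visible region now rows[0,8) x cols[0,16) = 8x16
Op 2 fold_left: fold axis v@8; visible region now rows[0,8) x cols[0,8) = 8x8
Op 3 cut(2, 1): punch at orig (2,1); cuts so far [(2, 1)]; region rows[0,8) x cols[0,8) = 8x8
Op 4 cut(3, 7): punch at orig (3,7); cuts so far [(2, 1), (3, 7)]; region rows[0,8) x cols[0,8) = 8x8
Op 5 cut(0, 7): punch at orig (0,7); cuts so far [(0, 7), (2, 1), (3, 7)]; region rows[0,8) x cols[0,8) = 8x8
Unfold 1 (reflect across v@8): 6 holes -> [(0, 7), (0, 8), (2, 1), (2, 14), (3, 7), (3, 8)]
Unfold 2 (reflect across v@16): 12 holes -> [(0, 7), (0, 8), (0, 23), (0, 24), (2, 1), (2, 14), (2, 17), (2, 30), (3, 7), (3, 8), (3, 23), (3, 24)]
Holes: [(0, 7), (0, 8), (0, 23), (0, 24), (2, 1), (2, 14), (2, 17), (2, 30), (3, 7), (3, 8), (3, 23), (3, 24)]

Answer: no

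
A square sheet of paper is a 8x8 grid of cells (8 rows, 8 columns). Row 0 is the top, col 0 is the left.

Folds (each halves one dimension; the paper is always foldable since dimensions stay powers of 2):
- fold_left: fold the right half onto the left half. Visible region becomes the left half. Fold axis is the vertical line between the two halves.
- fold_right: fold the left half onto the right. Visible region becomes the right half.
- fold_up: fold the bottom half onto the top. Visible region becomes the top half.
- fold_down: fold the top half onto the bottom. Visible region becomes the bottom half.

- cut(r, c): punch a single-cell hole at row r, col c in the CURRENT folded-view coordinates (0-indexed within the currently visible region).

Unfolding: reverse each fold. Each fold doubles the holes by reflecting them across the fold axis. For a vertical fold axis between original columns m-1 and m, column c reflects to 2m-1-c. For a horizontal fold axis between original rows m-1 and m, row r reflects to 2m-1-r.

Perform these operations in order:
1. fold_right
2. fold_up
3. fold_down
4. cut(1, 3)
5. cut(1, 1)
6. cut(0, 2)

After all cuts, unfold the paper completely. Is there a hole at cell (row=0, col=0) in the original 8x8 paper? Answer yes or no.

Op 1 fold_right: fold axis v@4; visible region now rows[0,8) x cols[4,8) = 8x4
Op 2 fold_up: fold axis h@4; visible region now rows[0,4) x cols[4,8) = 4x4
Op 3 fold_down: fold axis h@2; visible region now rows[2,4) x cols[4,8) = 2x4
Op 4 cut(1, 3): punch at orig (3,7); cuts so far [(3, 7)]; region rows[2,4) x cols[4,8) = 2x4
Op 5 cut(1, 1): punch at orig (3,5); cuts so far [(3, 5), (3, 7)]; region rows[2,4) x cols[4,8) = 2x4
Op 6 cut(0, 2): punch at orig (2,6); cuts so far [(2, 6), (3, 5), (3, 7)]; region rows[2,4) x cols[4,8) = 2x4
Unfold 1 (reflect across h@2): 6 holes -> [(0, 5), (0, 7), (1, 6), (2, 6), (3, 5), (3, 7)]
Unfold 2 (reflect across h@4): 12 holes -> [(0, 5), (0, 7), (1, 6), (2, 6), (3, 5), (3, 7), (4, 5), (4, 7), (5, 6), (6, 6), (7, 5), (7, 7)]
Unfold 3 (reflect across v@4): 24 holes -> [(0, 0), (0, 2), (0, 5), (0, 7), (1, 1), (1, 6), (2, 1), (2, 6), (3, 0), (3, 2), (3, 5), (3, 7), (4, 0), (4, 2), (4, 5), (4, 7), (5, 1), (5, 6), (6, 1), (6, 6), (7, 0), (7, 2), (7, 5), (7, 7)]
Holes: [(0, 0), (0, 2), (0, 5), (0, 7), (1, 1), (1, 6), (2, 1), (2, 6), (3, 0), (3, 2), (3, 5), (3, 7), (4, 0), (4, 2), (4, 5), (4, 7), (5, 1), (5, 6), (6, 1), (6, 6), (7, 0), (7, 2), (7, 5), (7, 7)]

Answer: yes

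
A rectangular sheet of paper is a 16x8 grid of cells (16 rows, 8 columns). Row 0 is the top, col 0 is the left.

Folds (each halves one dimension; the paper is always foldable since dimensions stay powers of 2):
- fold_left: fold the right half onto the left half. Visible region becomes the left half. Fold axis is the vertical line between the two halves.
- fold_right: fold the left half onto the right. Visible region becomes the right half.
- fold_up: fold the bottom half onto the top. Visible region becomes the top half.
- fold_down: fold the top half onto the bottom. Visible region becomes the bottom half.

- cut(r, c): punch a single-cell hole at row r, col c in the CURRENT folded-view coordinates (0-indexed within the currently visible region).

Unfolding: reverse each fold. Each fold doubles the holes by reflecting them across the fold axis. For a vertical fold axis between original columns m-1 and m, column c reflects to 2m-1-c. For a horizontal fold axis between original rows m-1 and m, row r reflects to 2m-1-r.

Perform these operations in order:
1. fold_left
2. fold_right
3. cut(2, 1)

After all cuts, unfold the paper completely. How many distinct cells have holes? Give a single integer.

Op 1 fold_left: fold axis v@4; visible region now rows[0,16) x cols[0,4) = 16x4
Op 2 fold_right: fold axis v@2; visible region now rows[0,16) x cols[2,4) = 16x2
Op 3 cut(2, 1): punch at orig (2,3); cuts so far [(2, 3)]; region rows[0,16) x cols[2,4) = 16x2
Unfold 1 (reflect across v@2): 2 holes -> [(2, 0), (2, 3)]
Unfold 2 (reflect across v@4): 4 holes -> [(2, 0), (2, 3), (2, 4), (2, 7)]

Answer: 4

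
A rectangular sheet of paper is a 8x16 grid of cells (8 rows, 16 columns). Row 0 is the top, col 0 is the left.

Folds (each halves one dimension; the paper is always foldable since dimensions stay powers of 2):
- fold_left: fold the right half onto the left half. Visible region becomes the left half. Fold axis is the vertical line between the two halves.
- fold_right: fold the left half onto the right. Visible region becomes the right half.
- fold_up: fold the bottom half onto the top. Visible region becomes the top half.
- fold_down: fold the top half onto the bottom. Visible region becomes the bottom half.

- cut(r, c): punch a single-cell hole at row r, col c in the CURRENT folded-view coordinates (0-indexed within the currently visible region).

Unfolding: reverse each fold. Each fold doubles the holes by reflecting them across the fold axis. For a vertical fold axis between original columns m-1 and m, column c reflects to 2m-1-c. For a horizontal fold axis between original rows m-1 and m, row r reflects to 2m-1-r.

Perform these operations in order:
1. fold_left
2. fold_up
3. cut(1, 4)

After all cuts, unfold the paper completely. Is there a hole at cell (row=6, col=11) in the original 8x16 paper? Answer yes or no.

Answer: yes

Derivation:
Op 1 fold_left: fold axis v@8; visible region now rows[0,8) x cols[0,8) = 8x8
Op 2 fold_up: fold axis h@4; visible region now rows[0,4) x cols[0,8) = 4x8
Op 3 cut(1, 4): punch at orig (1,4); cuts so far [(1, 4)]; region rows[0,4) x cols[0,8) = 4x8
Unfold 1 (reflect across h@4): 2 holes -> [(1, 4), (6, 4)]
Unfold 2 (reflect across v@8): 4 holes -> [(1, 4), (1, 11), (6, 4), (6, 11)]
Holes: [(1, 4), (1, 11), (6, 4), (6, 11)]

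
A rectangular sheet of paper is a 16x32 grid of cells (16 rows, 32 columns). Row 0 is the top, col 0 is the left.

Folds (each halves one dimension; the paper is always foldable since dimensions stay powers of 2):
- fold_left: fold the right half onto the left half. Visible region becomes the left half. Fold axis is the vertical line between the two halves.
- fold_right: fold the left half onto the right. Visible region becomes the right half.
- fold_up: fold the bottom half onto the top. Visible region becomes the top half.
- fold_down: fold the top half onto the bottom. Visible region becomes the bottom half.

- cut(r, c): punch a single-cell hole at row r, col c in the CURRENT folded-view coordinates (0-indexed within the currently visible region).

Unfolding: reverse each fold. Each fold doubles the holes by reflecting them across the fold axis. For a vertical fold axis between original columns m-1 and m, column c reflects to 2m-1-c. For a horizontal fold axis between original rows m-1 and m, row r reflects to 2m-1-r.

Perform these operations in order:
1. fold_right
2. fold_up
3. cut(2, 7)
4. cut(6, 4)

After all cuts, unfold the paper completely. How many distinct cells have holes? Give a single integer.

Op 1 fold_right: fold axis v@16; visible region now rows[0,16) x cols[16,32) = 16x16
Op 2 fold_up: fold axis h@8; visible region now rows[0,8) x cols[16,32) = 8x16
Op 3 cut(2, 7): punch at orig (2,23); cuts so far [(2, 23)]; region rows[0,8) x cols[16,32) = 8x16
Op 4 cut(6, 4): punch at orig (6,20); cuts so far [(2, 23), (6, 20)]; region rows[0,8) x cols[16,32) = 8x16
Unfold 1 (reflect across h@8): 4 holes -> [(2, 23), (6, 20), (9, 20), (13, 23)]
Unfold 2 (reflect across v@16): 8 holes -> [(2, 8), (2, 23), (6, 11), (6, 20), (9, 11), (9, 20), (13, 8), (13, 23)]

Answer: 8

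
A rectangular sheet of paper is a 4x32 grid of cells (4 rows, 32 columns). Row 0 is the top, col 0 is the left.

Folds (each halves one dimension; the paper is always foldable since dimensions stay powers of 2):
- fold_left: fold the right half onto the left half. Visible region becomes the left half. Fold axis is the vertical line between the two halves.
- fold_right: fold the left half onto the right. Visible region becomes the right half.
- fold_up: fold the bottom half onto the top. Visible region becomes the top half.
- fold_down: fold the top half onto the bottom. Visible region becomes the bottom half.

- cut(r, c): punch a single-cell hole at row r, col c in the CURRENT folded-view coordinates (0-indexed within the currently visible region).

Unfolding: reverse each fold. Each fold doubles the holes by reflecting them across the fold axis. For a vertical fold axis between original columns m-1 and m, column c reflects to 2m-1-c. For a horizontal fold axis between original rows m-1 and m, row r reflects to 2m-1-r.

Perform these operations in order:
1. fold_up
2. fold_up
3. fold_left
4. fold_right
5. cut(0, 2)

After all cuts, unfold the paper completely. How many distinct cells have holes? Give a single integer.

Answer: 16

Derivation:
Op 1 fold_up: fold axis h@2; visible region now rows[0,2) x cols[0,32) = 2x32
Op 2 fold_up: fold axis h@1; visible region now rows[0,1) x cols[0,32) = 1x32
Op 3 fold_left: fold axis v@16; visible region now rows[0,1) x cols[0,16) = 1x16
Op 4 fold_right: fold axis v@8; visible region now rows[0,1) x cols[8,16) = 1x8
Op 5 cut(0, 2): punch at orig (0,10); cuts so far [(0, 10)]; region rows[0,1) x cols[8,16) = 1x8
Unfold 1 (reflect across v@8): 2 holes -> [(0, 5), (0, 10)]
Unfold 2 (reflect across v@16): 4 holes -> [(0, 5), (0, 10), (0, 21), (0, 26)]
Unfold 3 (reflect across h@1): 8 holes -> [(0, 5), (0, 10), (0, 21), (0, 26), (1, 5), (1, 10), (1, 21), (1, 26)]
Unfold 4 (reflect across h@2): 16 holes -> [(0, 5), (0, 10), (0, 21), (0, 26), (1, 5), (1, 10), (1, 21), (1, 26), (2, 5), (2, 10), (2, 21), (2, 26), (3, 5), (3, 10), (3, 21), (3, 26)]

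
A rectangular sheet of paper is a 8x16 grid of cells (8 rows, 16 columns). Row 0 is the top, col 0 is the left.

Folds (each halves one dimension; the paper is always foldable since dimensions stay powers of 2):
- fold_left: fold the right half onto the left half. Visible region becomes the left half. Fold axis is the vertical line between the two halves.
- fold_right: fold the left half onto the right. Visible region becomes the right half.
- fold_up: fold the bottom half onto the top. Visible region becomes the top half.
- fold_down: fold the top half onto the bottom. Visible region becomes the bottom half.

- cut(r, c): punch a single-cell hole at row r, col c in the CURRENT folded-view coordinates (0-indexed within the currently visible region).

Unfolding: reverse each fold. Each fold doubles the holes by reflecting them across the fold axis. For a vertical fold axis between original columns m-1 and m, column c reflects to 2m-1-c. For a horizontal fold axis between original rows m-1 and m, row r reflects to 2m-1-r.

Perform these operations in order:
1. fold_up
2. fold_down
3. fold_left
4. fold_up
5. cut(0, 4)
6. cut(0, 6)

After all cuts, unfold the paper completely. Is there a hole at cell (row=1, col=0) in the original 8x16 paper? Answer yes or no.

Answer: no

Derivation:
Op 1 fold_up: fold axis h@4; visible region now rows[0,4) x cols[0,16) = 4x16
Op 2 fold_down: fold axis h@2; visible region now rows[2,4) x cols[0,16) = 2x16
Op 3 fold_left: fold axis v@8; visible region now rows[2,4) x cols[0,8) = 2x8
Op 4 fold_up: fold axis h@3; visible region now rows[2,3) x cols[0,8) = 1x8
Op 5 cut(0, 4): punch at orig (2,4); cuts so far [(2, 4)]; region rows[2,3) x cols[0,8) = 1x8
Op 6 cut(0, 6): punch at orig (2,6); cuts so far [(2, 4), (2, 6)]; region rows[2,3) x cols[0,8) = 1x8
Unfold 1 (reflect across h@3): 4 holes -> [(2, 4), (2, 6), (3, 4), (3, 6)]
Unfold 2 (reflect across v@8): 8 holes -> [(2, 4), (2, 6), (2, 9), (2, 11), (3, 4), (3, 6), (3, 9), (3, 11)]
Unfold 3 (reflect across h@2): 16 holes -> [(0, 4), (0, 6), (0, 9), (0, 11), (1, 4), (1, 6), (1, 9), (1, 11), (2, 4), (2, 6), (2, 9), (2, 11), (3, 4), (3, 6), (3, 9), (3, 11)]
Unfold 4 (reflect across h@4): 32 holes -> [(0, 4), (0, 6), (0, 9), (0, 11), (1, 4), (1, 6), (1, 9), (1, 11), (2, 4), (2, 6), (2, 9), (2, 11), (3, 4), (3, 6), (3, 9), (3, 11), (4, 4), (4, 6), (4, 9), (4, 11), (5, 4), (5, 6), (5, 9), (5, 11), (6, 4), (6, 6), (6, 9), (6, 11), (7, 4), (7, 6), (7, 9), (7, 11)]
Holes: [(0, 4), (0, 6), (0, 9), (0, 11), (1, 4), (1, 6), (1, 9), (1, 11), (2, 4), (2, 6), (2, 9), (2, 11), (3, 4), (3, 6), (3, 9), (3, 11), (4, 4), (4, 6), (4, 9), (4, 11), (5, 4), (5, 6), (5, 9), (5, 11), (6, 4), (6, 6), (6, 9), (6, 11), (7, 4), (7, 6), (7, 9), (7, 11)]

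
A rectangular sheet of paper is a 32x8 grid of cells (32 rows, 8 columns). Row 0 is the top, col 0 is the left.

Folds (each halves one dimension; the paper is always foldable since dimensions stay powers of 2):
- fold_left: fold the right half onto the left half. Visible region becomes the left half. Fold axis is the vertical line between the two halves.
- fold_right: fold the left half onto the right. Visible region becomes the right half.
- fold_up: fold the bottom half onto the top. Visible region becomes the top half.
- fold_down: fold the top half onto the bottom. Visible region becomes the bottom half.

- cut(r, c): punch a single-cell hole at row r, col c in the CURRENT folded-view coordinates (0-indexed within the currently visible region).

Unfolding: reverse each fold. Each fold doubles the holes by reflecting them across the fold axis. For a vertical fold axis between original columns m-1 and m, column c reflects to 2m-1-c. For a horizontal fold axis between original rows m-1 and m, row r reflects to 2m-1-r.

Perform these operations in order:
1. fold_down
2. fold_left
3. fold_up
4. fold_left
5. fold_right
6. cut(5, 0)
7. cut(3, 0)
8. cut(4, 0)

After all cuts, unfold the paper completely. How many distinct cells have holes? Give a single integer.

Answer: 96

Derivation:
Op 1 fold_down: fold axis h@16; visible region now rows[16,32) x cols[0,8) = 16x8
Op 2 fold_left: fold axis v@4; visible region now rows[16,32) x cols[0,4) = 16x4
Op 3 fold_up: fold axis h@24; visible region now rows[16,24) x cols[0,4) = 8x4
Op 4 fold_left: fold axis v@2; visible region now rows[16,24) x cols[0,2) = 8x2
Op 5 fold_right: fold axis v@1; visible region now rows[16,24) x cols[1,2) = 8x1
Op 6 cut(5, 0): punch at orig (21,1); cuts so far [(21, 1)]; region rows[16,24) x cols[1,2) = 8x1
Op 7 cut(3, 0): punch at orig (19,1); cuts so far [(19, 1), (21, 1)]; region rows[16,24) x cols[1,2) = 8x1
Op 8 cut(4, 0): punch at orig (20,1); cuts so far [(19, 1), (20, 1), (21, 1)]; region rows[16,24) x cols[1,2) = 8x1
Unfold 1 (reflect across v@1): 6 holes -> [(19, 0), (19, 1), (20, 0), (20, 1), (21, 0), (21, 1)]
Unfold 2 (reflect across v@2): 12 holes -> [(19, 0), (19, 1), (19, 2), (19, 3), (20, 0), (20, 1), (20, 2), (20, 3), (21, 0), (21, 1), (21, 2), (21, 3)]
Unfold 3 (reflect across h@24): 24 holes -> [(19, 0), (19, 1), (19, 2), (19, 3), (20, 0), (20, 1), (20, 2), (20, 3), (21, 0), (21, 1), (21, 2), (21, 3), (26, 0), (26, 1), (26, 2), (26, 3), (27, 0), (27, 1), (27, 2), (27, 3), (28, 0), (28, 1), (28, 2), (28, 3)]
Unfold 4 (reflect across v@4): 48 holes -> [(19, 0), (19, 1), (19, 2), (19, 3), (19, 4), (19, 5), (19, 6), (19, 7), (20, 0), (20, 1), (20, 2), (20, 3), (20, 4), (20, 5), (20, 6), (20, 7), (21, 0), (21, 1), (21, 2), (21, 3), (21, 4), (21, 5), (21, 6), (21, 7), (26, 0), (26, 1), (26, 2), (26, 3), (26, 4), (26, 5), (26, 6), (26, 7), (27, 0), (27, 1), (27, 2), (27, 3), (27, 4), (27, 5), (27, 6), (27, 7), (28, 0), (28, 1), (28, 2), (28, 3), (28, 4), (28, 5), (28, 6), (28, 7)]
Unfold 5 (reflect across h@16): 96 holes -> [(3, 0), (3, 1), (3, 2), (3, 3), (3, 4), (3, 5), (3, 6), (3, 7), (4, 0), (4, 1), (4, 2), (4, 3), (4, 4), (4, 5), (4, 6), (4, 7), (5, 0), (5, 1), (5, 2), (5, 3), (5, 4), (5, 5), (5, 6), (5, 7), (10, 0), (10, 1), (10, 2), (10, 3), (10, 4), (10, 5), (10, 6), (10, 7), (11, 0), (11, 1), (11, 2), (11, 3), (11, 4), (11, 5), (11, 6), (11, 7), (12, 0), (12, 1), (12, 2), (12, 3), (12, 4), (12, 5), (12, 6), (12, 7), (19, 0), (19, 1), (19, 2), (19, 3), (19, 4), (19, 5), (19, 6), (19, 7), (20, 0), (20, 1), (20, 2), (20, 3), (20, 4), (20, 5), (20, 6), (20, 7), (21, 0), (21, 1), (21, 2), (21, 3), (21, 4), (21, 5), (21, 6), (21, 7), (26, 0), (26, 1), (26, 2), (26, 3), (26, 4), (26, 5), (26, 6), (26, 7), (27, 0), (27, 1), (27, 2), (27, 3), (27, 4), (27, 5), (27, 6), (27, 7), (28, 0), (28, 1), (28, 2), (28, 3), (28, 4), (28, 5), (28, 6), (28, 7)]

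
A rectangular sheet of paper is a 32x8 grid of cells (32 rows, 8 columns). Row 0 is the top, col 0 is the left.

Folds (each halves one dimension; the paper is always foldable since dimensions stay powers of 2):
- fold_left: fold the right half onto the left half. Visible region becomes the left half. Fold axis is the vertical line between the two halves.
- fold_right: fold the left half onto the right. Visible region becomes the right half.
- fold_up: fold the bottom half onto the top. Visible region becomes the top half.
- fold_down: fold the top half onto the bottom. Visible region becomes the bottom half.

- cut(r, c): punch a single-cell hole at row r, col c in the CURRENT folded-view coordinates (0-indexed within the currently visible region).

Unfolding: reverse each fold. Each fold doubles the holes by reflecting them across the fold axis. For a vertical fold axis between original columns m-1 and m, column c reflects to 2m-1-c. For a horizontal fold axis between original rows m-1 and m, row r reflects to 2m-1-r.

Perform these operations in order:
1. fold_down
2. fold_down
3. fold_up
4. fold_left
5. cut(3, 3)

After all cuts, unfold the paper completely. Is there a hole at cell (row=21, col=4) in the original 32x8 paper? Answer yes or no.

Answer: no

Derivation:
Op 1 fold_down: fold axis h@16; visible region now rows[16,32) x cols[0,8) = 16x8
Op 2 fold_down: fold axis h@24; visible region now rows[24,32) x cols[0,8) = 8x8
Op 3 fold_up: fold axis h@28; visible region now rows[24,28) x cols[0,8) = 4x8
Op 4 fold_left: fold axis v@4; visible region now rows[24,28) x cols[0,4) = 4x4
Op 5 cut(3, 3): punch at orig (27,3); cuts so far [(27, 3)]; region rows[24,28) x cols[0,4) = 4x4
Unfold 1 (reflect across v@4): 2 holes -> [(27, 3), (27, 4)]
Unfold 2 (reflect across h@28): 4 holes -> [(27, 3), (27, 4), (28, 3), (28, 4)]
Unfold 3 (reflect across h@24): 8 holes -> [(19, 3), (19, 4), (20, 3), (20, 4), (27, 3), (27, 4), (28, 3), (28, 4)]
Unfold 4 (reflect across h@16): 16 holes -> [(3, 3), (3, 4), (4, 3), (4, 4), (11, 3), (11, 4), (12, 3), (12, 4), (19, 3), (19, 4), (20, 3), (20, 4), (27, 3), (27, 4), (28, 3), (28, 4)]
Holes: [(3, 3), (3, 4), (4, 3), (4, 4), (11, 3), (11, 4), (12, 3), (12, 4), (19, 3), (19, 4), (20, 3), (20, 4), (27, 3), (27, 4), (28, 3), (28, 4)]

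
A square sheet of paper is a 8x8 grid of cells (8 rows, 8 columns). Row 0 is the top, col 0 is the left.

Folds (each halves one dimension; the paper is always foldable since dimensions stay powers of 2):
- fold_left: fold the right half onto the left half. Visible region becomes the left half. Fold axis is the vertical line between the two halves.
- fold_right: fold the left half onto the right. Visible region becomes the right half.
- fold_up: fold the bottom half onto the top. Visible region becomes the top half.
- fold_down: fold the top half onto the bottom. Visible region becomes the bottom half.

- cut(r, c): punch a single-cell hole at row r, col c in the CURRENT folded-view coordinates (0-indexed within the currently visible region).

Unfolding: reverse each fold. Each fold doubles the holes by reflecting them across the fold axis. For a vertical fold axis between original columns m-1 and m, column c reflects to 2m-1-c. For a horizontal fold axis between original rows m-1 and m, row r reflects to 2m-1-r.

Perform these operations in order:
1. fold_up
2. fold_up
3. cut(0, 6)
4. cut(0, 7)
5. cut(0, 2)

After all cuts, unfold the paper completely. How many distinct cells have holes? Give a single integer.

Answer: 12

Derivation:
Op 1 fold_up: fold axis h@4; visible region now rows[0,4) x cols[0,8) = 4x8
Op 2 fold_up: fold axis h@2; visible region now rows[0,2) x cols[0,8) = 2x8
Op 3 cut(0, 6): punch at orig (0,6); cuts so far [(0, 6)]; region rows[0,2) x cols[0,8) = 2x8
Op 4 cut(0, 7): punch at orig (0,7); cuts so far [(0, 6), (0, 7)]; region rows[0,2) x cols[0,8) = 2x8
Op 5 cut(0, 2): punch at orig (0,2); cuts so far [(0, 2), (0, 6), (0, 7)]; region rows[0,2) x cols[0,8) = 2x8
Unfold 1 (reflect across h@2): 6 holes -> [(0, 2), (0, 6), (0, 7), (3, 2), (3, 6), (3, 7)]
Unfold 2 (reflect across h@4): 12 holes -> [(0, 2), (0, 6), (0, 7), (3, 2), (3, 6), (3, 7), (4, 2), (4, 6), (4, 7), (7, 2), (7, 6), (7, 7)]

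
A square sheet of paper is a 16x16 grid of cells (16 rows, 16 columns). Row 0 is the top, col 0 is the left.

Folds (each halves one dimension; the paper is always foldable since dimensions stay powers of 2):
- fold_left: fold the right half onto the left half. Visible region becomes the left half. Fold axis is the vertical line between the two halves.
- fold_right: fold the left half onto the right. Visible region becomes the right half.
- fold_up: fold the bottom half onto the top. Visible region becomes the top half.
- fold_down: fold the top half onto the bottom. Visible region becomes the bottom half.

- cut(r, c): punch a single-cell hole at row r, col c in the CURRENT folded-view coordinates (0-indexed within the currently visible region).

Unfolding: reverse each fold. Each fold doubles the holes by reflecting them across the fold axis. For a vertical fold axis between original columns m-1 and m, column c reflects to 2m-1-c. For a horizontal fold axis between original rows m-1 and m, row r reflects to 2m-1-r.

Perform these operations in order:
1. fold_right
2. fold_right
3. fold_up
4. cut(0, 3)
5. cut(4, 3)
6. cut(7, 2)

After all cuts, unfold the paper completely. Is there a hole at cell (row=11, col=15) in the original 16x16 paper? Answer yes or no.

Answer: yes

Derivation:
Op 1 fold_right: fold axis v@8; visible region now rows[0,16) x cols[8,16) = 16x8
Op 2 fold_right: fold axis v@12; visible region now rows[0,16) x cols[12,16) = 16x4
Op 3 fold_up: fold axis h@8; visible region now rows[0,8) x cols[12,16) = 8x4
Op 4 cut(0, 3): punch at orig (0,15); cuts so far [(0, 15)]; region rows[0,8) x cols[12,16) = 8x4
Op 5 cut(4, 3): punch at orig (4,15); cuts so far [(0, 15), (4, 15)]; region rows[0,8) x cols[12,16) = 8x4
Op 6 cut(7, 2): punch at orig (7,14); cuts so far [(0, 15), (4, 15), (7, 14)]; region rows[0,8) x cols[12,16) = 8x4
Unfold 1 (reflect across h@8): 6 holes -> [(0, 15), (4, 15), (7, 14), (8, 14), (11, 15), (15, 15)]
Unfold 2 (reflect across v@12): 12 holes -> [(0, 8), (0, 15), (4, 8), (4, 15), (7, 9), (7, 14), (8, 9), (8, 14), (11, 8), (11, 15), (15, 8), (15, 15)]
Unfold 3 (reflect across v@8): 24 holes -> [(0, 0), (0, 7), (0, 8), (0, 15), (4, 0), (4, 7), (4, 8), (4, 15), (7, 1), (7, 6), (7, 9), (7, 14), (8, 1), (8, 6), (8, 9), (8, 14), (11, 0), (11, 7), (11, 8), (11, 15), (15, 0), (15, 7), (15, 8), (15, 15)]
Holes: [(0, 0), (0, 7), (0, 8), (0, 15), (4, 0), (4, 7), (4, 8), (4, 15), (7, 1), (7, 6), (7, 9), (7, 14), (8, 1), (8, 6), (8, 9), (8, 14), (11, 0), (11, 7), (11, 8), (11, 15), (15, 0), (15, 7), (15, 8), (15, 15)]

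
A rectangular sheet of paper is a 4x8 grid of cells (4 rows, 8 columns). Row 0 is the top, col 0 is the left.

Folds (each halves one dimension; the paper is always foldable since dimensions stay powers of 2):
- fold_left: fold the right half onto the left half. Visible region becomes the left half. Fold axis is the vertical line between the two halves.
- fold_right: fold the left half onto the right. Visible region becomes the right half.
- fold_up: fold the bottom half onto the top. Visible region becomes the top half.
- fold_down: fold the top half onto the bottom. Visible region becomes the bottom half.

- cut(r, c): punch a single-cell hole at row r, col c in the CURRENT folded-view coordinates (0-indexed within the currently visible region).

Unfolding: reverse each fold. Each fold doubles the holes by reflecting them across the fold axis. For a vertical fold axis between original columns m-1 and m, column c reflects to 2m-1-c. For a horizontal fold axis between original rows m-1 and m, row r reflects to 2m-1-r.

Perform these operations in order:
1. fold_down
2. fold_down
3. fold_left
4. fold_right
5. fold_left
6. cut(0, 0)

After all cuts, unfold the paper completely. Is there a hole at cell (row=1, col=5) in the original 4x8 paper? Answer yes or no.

Op 1 fold_down: fold axis h@2; visible region now rows[2,4) x cols[0,8) = 2x8
Op 2 fold_down: fold axis h@3; visible region now rows[3,4) x cols[0,8) = 1x8
Op 3 fold_left: fold axis v@4; visible region now rows[3,4) x cols[0,4) = 1x4
Op 4 fold_right: fold axis v@2; visible region now rows[3,4) x cols[2,4) = 1x2
Op 5 fold_left: fold axis v@3; visible region now rows[3,4) x cols[2,3) = 1x1
Op 6 cut(0, 0): punch at orig (3,2); cuts so far [(3, 2)]; region rows[3,4) x cols[2,3) = 1x1
Unfold 1 (reflect across v@3): 2 holes -> [(3, 2), (3, 3)]
Unfold 2 (reflect across v@2): 4 holes -> [(3, 0), (3, 1), (3, 2), (3, 3)]
Unfold 3 (reflect across v@4): 8 holes -> [(3, 0), (3, 1), (3, 2), (3, 3), (3, 4), (3, 5), (3, 6), (3, 7)]
Unfold 4 (reflect across h@3): 16 holes -> [(2, 0), (2, 1), (2, 2), (2, 3), (2, 4), (2, 5), (2, 6), (2, 7), (3, 0), (3, 1), (3, 2), (3, 3), (3, 4), (3, 5), (3, 6), (3, 7)]
Unfold 5 (reflect across h@2): 32 holes -> [(0, 0), (0, 1), (0, 2), (0, 3), (0, 4), (0, 5), (0, 6), (0, 7), (1, 0), (1, 1), (1, 2), (1, 3), (1, 4), (1, 5), (1, 6), (1, 7), (2, 0), (2, 1), (2, 2), (2, 3), (2, 4), (2, 5), (2, 6), (2, 7), (3, 0), (3, 1), (3, 2), (3, 3), (3, 4), (3, 5), (3, 6), (3, 7)]
Holes: [(0, 0), (0, 1), (0, 2), (0, 3), (0, 4), (0, 5), (0, 6), (0, 7), (1, 0), (1, 1), (1, 2), (1, 3), (1, 4), (1, 5), (1, 6), (1, 7), (2, 0), (2, 1), (2, 2), (2, 3), (2, 4), (2, 5), (2, 6), (2, 7), (3, 0), (3, 1), (3, 2), (3, 3), (3, 4), (3, 5), (3, 6), (3, 7)]

Answer: yes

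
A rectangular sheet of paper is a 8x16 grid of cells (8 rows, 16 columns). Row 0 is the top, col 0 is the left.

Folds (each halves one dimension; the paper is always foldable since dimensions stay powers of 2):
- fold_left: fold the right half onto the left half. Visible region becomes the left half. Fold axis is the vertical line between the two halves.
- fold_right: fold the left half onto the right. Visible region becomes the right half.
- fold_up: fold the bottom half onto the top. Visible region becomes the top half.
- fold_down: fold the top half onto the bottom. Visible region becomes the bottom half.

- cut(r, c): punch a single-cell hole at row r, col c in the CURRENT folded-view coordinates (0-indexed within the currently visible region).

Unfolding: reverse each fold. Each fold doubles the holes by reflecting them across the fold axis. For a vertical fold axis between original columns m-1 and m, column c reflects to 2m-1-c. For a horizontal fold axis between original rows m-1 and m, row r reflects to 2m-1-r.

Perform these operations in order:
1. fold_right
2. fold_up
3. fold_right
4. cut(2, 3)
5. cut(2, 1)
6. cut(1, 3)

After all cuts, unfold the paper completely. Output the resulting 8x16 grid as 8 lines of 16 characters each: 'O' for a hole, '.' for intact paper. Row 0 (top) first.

Op 1 fold_right: fold axis v@8; visible region now rows[0,8) x cols[8,16) = 8x8
Op 2 fold_up: fold axis h@4; visible region now rows[0,4) x cols[8,16) = 4x8
Op 3 fold_right: fold axis v@12; visible region now rows[0,4) x cols[12,16) = 4x4
Op 4 cut(2, 3): punch at orig (2,15); cuts so far [(2, 15)]; region rows[0,4) x cols[12,16) = 4x4
Op 5 cut(2, 1): punch at orig (2,13); cuts so far [(2, 13), (2, 15)]; region rows[0,4) x cols[12,16) = 4x4
Op 6 cut(1, 3): punch at orig (1,15); cuts so far [(1, 15), (2, 13), (2, 15)]; region rows[0,4) x cols[12,16) = 4x4
Unfold 1 (reflect across v@12): 6 holes -> [(1, 8), (1, 15), (2, 8), (2, 10), (2, 13), (2, 15)]
Unfold 2 (reflect across h@4): 12 holes -> [(1, 8), (1, 15), (2, 8), (2, 10), (2, 13), (2, 15), (5, 8), (5, 10), (5, 13), (5, 15), (6, 8), (6, 15)]
Unfold 3 (reflect across v@8): 24 holes -> [(1, 0), (1, 7), (1, 8), (1, 15), (2, 0), (2, 2), (2, 5), (2, 7), (2, 8), (2, 10), (2, 13), (2, 15), (5, 0), (5, 2), (5, 5), (5, 7), (5, 8), (5, 10), (5, 13), (5, 15), (6, 0), (6, 7), (6, 8), (6, 15)]

Answer: ................
O......OO......O
O.O..O.OO.O..O.O
................
................
O.O..O.OO.O..O.O
O......OO......O
................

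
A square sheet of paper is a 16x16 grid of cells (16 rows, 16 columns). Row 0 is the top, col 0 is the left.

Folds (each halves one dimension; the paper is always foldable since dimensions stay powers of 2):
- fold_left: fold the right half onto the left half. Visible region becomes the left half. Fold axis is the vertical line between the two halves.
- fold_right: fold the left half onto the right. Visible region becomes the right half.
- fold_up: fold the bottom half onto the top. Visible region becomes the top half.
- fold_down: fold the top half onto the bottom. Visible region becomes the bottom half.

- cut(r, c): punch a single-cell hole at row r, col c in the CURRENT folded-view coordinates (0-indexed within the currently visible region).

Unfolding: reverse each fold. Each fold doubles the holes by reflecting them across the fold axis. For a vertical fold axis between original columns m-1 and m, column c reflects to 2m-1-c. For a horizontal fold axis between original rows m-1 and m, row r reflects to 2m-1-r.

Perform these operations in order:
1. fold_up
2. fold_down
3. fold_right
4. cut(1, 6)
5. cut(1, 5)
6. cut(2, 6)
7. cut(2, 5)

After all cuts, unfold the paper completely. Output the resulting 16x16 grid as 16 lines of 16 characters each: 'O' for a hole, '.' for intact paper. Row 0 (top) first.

Answer: ................
.OO..........OO.
.OO..........OO.
................
................
.OO..........OO.
.OO..........OO.
................
................
.OO..........OO.
.OO..........OO.
................
................
.OO..........OO.
.OO..........OO.
................

Derivation:
Op 1 fold_up: fold axis h@8; visible region now rows[0,8) x cols[0,16) = 8x16
Op 2 fold_down: fold axis h@4; visible region now rows[4,8) x cols[0,16) = 4x16
Op 3 fold_right: fold axis v@8; visible region now rows[4,8) x cols[8,16) = 4x8
Op 4 cut(1, 6): punch at orig (5,14); cuts so far [(5, 14)]; region rows[4,8) x cols[8,16) = 4x8
Op 5 cut(1, 5): punch at orig (5,13); cuts so far [(5, 13), (5, 14)]; region rows[4,8) x cols[8,16) = 4x8
Op 6 cut(2, 6): punch at orig (6,14); cuts so far [(5, 13), (5, 14), (6, 14)]; region rows[4,8) x cols[8,16) = 4x8
Op 7 cut(2, 5): punch at orig (6,13); cuts so far [(5, 13), (5, 14), (6, 13), (6, 14)]; region rows[4,8) x cols[8,16) = 4x8
Unfold 1 (reflect across v@8): 8 holes -> [(5, 1), (5, 2), (5, 13), (5, 14), (6, 1), (6, 2), (6, 13), (6, 14)]
Unfold 2 (reflect across h@4): 16 holes -> [(1, 1), (1, 2), (1, 13), (1, 14), (2, 1), (2, 2), (2, 13), (2, 14), (5, 1), (5, 2), (5, 13), (5, 14), (6, 1), (6, 2), (6, 13), (6, 14)]
Unfold 3 (reflect across h@8): 32 holes -> [(1, 1), (1, 2), (1, 13), (1, 14), (2, 1), (2, 2), (2, 13), (2, 14), (5, 1), (5, 2), (5, 13), (5, 14), (6, 1), (6, 2), (6, 13), (6, 14), (9, 1), (9, 2), (9, 13), (9, 14), (10, 1), (10, 2), (10, 13), (10, 14), (13, 1), (13, 2), (13, 13), (13, 14), (14, 1), (14, 2), (14, 13), (14, 14)]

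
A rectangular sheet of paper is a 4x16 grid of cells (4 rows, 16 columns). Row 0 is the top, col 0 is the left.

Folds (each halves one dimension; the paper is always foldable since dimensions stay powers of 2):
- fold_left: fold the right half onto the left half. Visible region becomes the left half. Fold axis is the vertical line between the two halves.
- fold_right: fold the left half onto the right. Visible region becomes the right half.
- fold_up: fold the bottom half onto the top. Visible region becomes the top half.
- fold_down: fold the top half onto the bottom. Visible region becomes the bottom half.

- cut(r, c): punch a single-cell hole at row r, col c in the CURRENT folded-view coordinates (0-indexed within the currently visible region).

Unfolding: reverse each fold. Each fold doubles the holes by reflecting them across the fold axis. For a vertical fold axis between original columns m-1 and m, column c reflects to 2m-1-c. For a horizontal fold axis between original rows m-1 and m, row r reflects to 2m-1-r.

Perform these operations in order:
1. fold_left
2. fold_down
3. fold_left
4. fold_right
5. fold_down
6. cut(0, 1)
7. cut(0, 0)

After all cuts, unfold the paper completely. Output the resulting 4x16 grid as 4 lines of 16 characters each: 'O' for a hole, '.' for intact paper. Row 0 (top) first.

Answer: OOOOOOOOOOOOOOOO
OOOOOOOOOOOOOOOO
OOOOOOOOOOOOOOOO
OOOOOOOOOOOOOOOO

Derivation:
Op 1 fold_left: fold axis v@8; visible region now rows[0,4) x cols[0,8) = 4x8
Op 2 fold_down: fold axis h@2; visible region now rows[2,4) x cols[0,8) = 2x8
Op 3 fold_left: fold axis v@4; visible region now rows[2,4) x cols[0,4) = 2x4
Op 4 fold_right: fold axis v@2; visible region now rows[2,4) x cols[2,4) = 2x2
Op 5 fold_down: fold axis h@3; visible region now rows[3,4) x cols[2,4) = 1x2
Op 6 cut(0, 1): punch at orig (3,3); cuts so far [(3, 3)]; region rows[3,4) x cols[2,4) = 1x2
Op 7 cut(0, 0): punch at orig (3,2); cuts so far [(3, 2), (3, 3)]; region rows[3,4) x cols[2,4) = 1x2
Unfold 1 (reflect across h@3): 4 holes -> [(2, 2), (2, 3), (3, 2), (3, 3)]
Unfold 2 (reflect across v@2): 8 holes -> [(2, 0), (2, 1), (2, 2), (2, 3), (3, 0), (3, 1), (3, 2), (3, 3)]
Unfold 3 (reflect across v@4): 16 holes -> [(2, 0), (2, 1), (2, 2), (2, 3), (2, 4), (2, 5), (2, 6), (2, 7), (3, 0), (3, 1), (3, 2), (3, 3), (3, 4), (3, 5), (3, 6), (3, 7)]
Unfold 4 (reflect across h@2): 32 holes -> [(0, 0), (0, 1), (0, 2), (0, 3), (0, 4), (0, 5), (0, 6), (0, 7), (1, 0), (1, 1), (1, 2), (1, 3), (1, 4), (1, 5), (1, 6), (1, 7), (2, 0), (2, 1), (2, 2), (2, 3), (2, 4), (2, 5), (2, 6), (2, 7), (3, 0), (3, 1), (3, 2), (3, 3), (3, 4), (3, 5), (3, 6), (3, 7)]
Unfold 5 (reflect across v@8): 64 holes -> [(0, 0), (0, 1), (0, 2), (0, 3), (0, 4), (0, 5), (0, 6), (0, 7), (0, 8), (0, 9), (0, 10), (0, 11), (0, 12), (0, 13), (0, 14), (0, 15), (1, 0), (1, 1), (1, 2), (1, 3), (1, 4), (1, 5), (1, 6), (1, 7), (1, 8), (1, 9), (1, 10), (1, 11), (1, 12), (1, 13), (1, 14), (1, 15), (2, 0), (2, 1), (2, 2), (2, 3), (2, 4), (2, 5), (2, 6), (2, 7), (2, 8), (2, 9), (2, 10), (2, 11), (2, 12), (2, 13), (2, 14), (2, 15), (3, 0), (3, 1), (3, 2), (3, 3), (3, 4), (3, 5), (3, 6), (3, 7), (3, 8), (3, 9), (3, 10), (3, 11), (3, 12), (3, 13), (3, 14), (3, 15)]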